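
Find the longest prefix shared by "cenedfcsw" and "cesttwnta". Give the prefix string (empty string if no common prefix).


String 1: 'cenedfcsw'
String 2: 'cesttwnta'
Compare position by position:
pos 0: 'c' vs 'c' match
pos 1: 'e' vs 'e' match
pos 2: 'n' vs 's' differ -> stop
Longest common prefix: "ce" (length 2)


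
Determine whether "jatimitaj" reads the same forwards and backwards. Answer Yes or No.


Input string: 'jatimitaj'
Reversed: 'jatimitaj'
Compare pairs: s[0]='j' vs s[8]='j' (match), s[1]='a' vs s[7]='a' (match), s[2]='t' vs s[6]='t' (match), s[3]='i' vs s[5]='i' (match)
Palindrome: Yes


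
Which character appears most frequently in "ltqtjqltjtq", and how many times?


Input: 'ltqtjqltjtq'
Operation: tally each character
Counts: 'j':2, 'l':2, 'q':3, 't':4
Maximum: 't' appears 4 times


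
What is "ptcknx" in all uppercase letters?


Input string: 'ptcknx'
Operation: convert each letter to uppercase
Mapping: 'p'->'P', 't'->'T', 'c'->'C', 'k'->'K', 'n'->'N', 'x'->'X'
Result: PTCKNX


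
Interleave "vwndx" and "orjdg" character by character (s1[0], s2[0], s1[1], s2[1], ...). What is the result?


String 1: 'vwndx'
String 2: 'orjdg'
Operation: alternate characters
Pairs: 'v'+'o', 'w'+'r', 'n'+'j', 'd'+'d', 'x'+'g'
Result: vowrnjddxg


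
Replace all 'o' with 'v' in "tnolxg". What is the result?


Input string: 'tnolxg'
Operation: replace 'o' with 'v'
Positions of 'o': 2
After replacement: tnvlxg


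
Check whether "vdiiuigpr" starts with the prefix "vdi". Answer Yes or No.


Input string: 'vdiiuigpr'
Prefix to check: 'vdi'
First 3 characters of input: 'vdi'
Match: True
Result: Yes


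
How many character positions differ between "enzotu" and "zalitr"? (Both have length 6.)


String 1: 'enzotu'
String 2: 'zalitr'
Compare each position: pos 0: 'e'!='z', pos 1: 'n'!='a', pos 2: 'z'!='l', pos 3: 'o'!='i', pos 4: 't'=='t', pos 5: 'u'!='r'
Differing positions: 5
Hamming distance: 5


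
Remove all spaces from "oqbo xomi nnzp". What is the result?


Input string: 'oqbo xomi nnzp'
Operation: remove all spaces
Words: 'oqbo', 'xomi', 'nnzp'
Join without spaces: oqboxominnzp


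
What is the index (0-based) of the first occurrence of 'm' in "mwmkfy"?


Input string: 'mwmkfy'
Target: 'm'
Scanning left to right: s[0]='m'
First match at index: 0


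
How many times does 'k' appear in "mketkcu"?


Input string: 'mketkcu'
Target character: 'k'
Scan each position: s[1]='k', s[4]='k'
Matches found at indices: 1, 4
Total: 2


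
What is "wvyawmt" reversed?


Input string: 'wvyawmt'
Operation: reverse character order
Original order: 'w' -> 'v' -> 'y' -> 'a' -> 'w' -> 'm' -> 't'
Reversed order: 't' -> 'm' -> 'w' -> 'a' -> 'y' -> 'v' -> 'w'
Result: tmwayvw


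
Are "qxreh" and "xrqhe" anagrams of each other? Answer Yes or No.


String 1: 'qxreh' -> sorted: 'ehqrx'
String 2: 'xrqhe' -> sorted: 'ehqrx'
Compare sorted forms: 'ehqrx' == 'ehqrx'
Anagram: Yes


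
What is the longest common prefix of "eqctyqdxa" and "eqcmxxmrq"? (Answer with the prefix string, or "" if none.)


String 1: 'eqctyqdxa'
String 2: 'eqcmxxmrq'
Compare position by position:
pos 0: 'e' vs 'e' match
pos 1: 'q' vs 'q' match
pos 2: 'c' vs 'c' match
pos 3: 't' vs 'm' differ -> stop
Longest common prefix: "eqc" (length 3)


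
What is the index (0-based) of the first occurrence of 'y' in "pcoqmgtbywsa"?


Input string: 'pcoqmgtbywsa'
Target: 'y'
Scanning left to right: s[0]='p', s[1]='c', s[2]='o', s[3]='q', s[4]='m', s[5]='g', s[6]='t', s[7]='b', s[8]='y'
First match at index: 8


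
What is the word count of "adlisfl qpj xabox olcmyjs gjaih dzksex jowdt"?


Input string: 'adlisfl qpj xabox olcmyjs gjaih dzksex jowdt'
Operation: split by spaces
Words found: 'adlisfl', 'qpj', 'xabox', 'olcmyjs', 'gjaih', 'dzksex', 'jowdt'
Word count: 7


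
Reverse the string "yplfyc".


Input string: 'yplfyc'
Operation: reverse character order
Original order: 'y' -> 'p' -> 'l' -> 'f' -> 'y' -> 'c'
Reversed order: 'c' -> 'y' -> 'f' -> 'l' -> 'p' -> 'y'
Result: cyflpy


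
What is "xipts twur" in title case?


Input string: 'xipts twur'
Operation: capitalize first letter of each word
Word transformations: 'xipts'->'Xipts', 'twur'->'Twur'
Result: Xipts Twur


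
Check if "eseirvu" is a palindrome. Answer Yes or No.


Input string: 'eseirvu'
Reversed: 'uvriese'
Compare pairs: s[0]='e' vs s[6]='u' (mismatch), s[1]='s' vs s[5]='v' (mismatch), s[2]='e' vs s[4]='r' (mismatch)
Palindrome: No


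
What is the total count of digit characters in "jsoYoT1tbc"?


Input string: 'jsoYoT1tbc'
Operation: count digit characters (0-9)
Scan: 'j', 's', 'o', 'Y', 'o', 'T', '1'(digit), 't', 'b', 'c'
Digits found: 1
Result: 1


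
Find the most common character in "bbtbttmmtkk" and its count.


Input: 'bbtbttmmtkk'
Operation: tally each character
Counts: 'b':3, 'k':2, 'm':2, 't':4
Maximum: 't' appears 4 times


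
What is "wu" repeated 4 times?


Input string: 'wu'
Operation: repeat 4 times
Concatenation: 'wu' + 'wu' + 'wu' + 'wu'
Result: wuwuwuwu


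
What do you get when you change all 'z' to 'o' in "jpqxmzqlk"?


Input string: 'jpqxmzqlk'
Operation: replace 'z' with 'o'
Positions of 'z': 5
After replacement: jpqxmoqlk


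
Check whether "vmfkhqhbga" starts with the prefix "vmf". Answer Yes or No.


Input string: 'vmfkhqhbga'
Prefix to check: 'vmf'
First 3 characters of input: 'vmf'
Match: True
Result: Yes


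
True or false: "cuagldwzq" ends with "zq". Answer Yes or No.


Input string: 'cuagldwzq'
Suffix to check: 'zq'
Last 2 characters of input: 'zq'
Match: True
Result: Yes


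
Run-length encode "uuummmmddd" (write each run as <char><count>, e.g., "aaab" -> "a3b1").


Input: 'uuummmmddd'
Operation: identify consecutive runs
Runs: 'uuu' -> u3, 'mmmm' -> m4, 'ddd' -> d3
Encoded: u3m4d3


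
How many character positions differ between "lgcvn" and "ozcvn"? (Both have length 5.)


String 1: 'lgcvn'
String 2: 'ozcvn'
Compare each position: pos 0: 'l'!='o', pos 1: 'g'!='z', pos 2: 'c'=='c', pos 3: 'v'=='v', pos 4: 'n'=='n'
Differing positions: 2
Hamming distance: 2


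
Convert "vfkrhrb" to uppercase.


Input string: 'vfkrhrb'
Operation: convert each letter to uppercase
Mapping: 'v'->'V', 'f'->'F', 'k'->'K', 'r'->'R', 'h'->'H', 'r'->'R', 'b'->'B'
Result: VFKRHRB


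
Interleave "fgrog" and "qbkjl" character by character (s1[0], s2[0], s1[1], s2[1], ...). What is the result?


String 1: 'fgrog'
String 2: 'qbkjl'
Operation: alternate characters
Pairs: 'f'+'q', 'g'+'b', 'r'+'k', 'o'+'j', 'g'+'l'
Result: fqgbrkojgl


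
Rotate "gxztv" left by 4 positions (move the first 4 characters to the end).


Input: 'gxztv', shift = 4
Operation: split at index 4 and swap parts
Front part s[0:4] = 'gxzt'
Back part s[4:] = 'v'
Rotated = back + front = 'v' + 'gxzt'
Result: vgxzt


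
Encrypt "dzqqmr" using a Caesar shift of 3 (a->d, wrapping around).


Input: 'dzqqmr', shift = 3
Operation: for each letter, (position + 3) mod 26
Mapping: 'd'(3+3=6)->'g', 'z'(25+3=28, 28 mod 26=2)->'c', 'q'(16+3=19)->'t', 'q'(16+3=19)->'t', 'm'(12+3=15)->'p', 'r'(17+3=20)->'u'
Result: gcttpu


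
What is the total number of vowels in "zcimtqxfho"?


Input string: 'zcimtqxfho'
Operation: count vowels (a, e, i, o, u)
Scan: s[0]='z', s[1]='c', s[2]='i' (vowel), s[3]='m', s[4]='t', s[5]='q', s[6]='x', s[7]='f', s[8]='h', s[9]='o' (vowel)
Vowels found: 2
Result: 2


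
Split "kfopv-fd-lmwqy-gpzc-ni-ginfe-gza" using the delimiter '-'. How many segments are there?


Input string: 'kfopv-fd-lmwqy-gpzc-ni-ginfe-gza'
Delimiter: '-'
Split result: 'kfopv', 'fd', 'lmwqy', 'gpzc', 'ni', 'ginfe', 'gza'
Number of parts: 7


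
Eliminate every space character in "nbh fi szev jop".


Input string: 'nbh fi szev jop'
Operation: remove all spaces
Words: 'nbh', 'fi', 'szev', 'jop'
Join without spaces: nbhfiszevjop


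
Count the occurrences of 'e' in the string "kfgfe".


Input string: 'kfgfe'
Target character: 'e'
Scan each position: s[4]='e'
Matches found at indices: 4
Total: 1


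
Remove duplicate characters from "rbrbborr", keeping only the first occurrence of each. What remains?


Input: 'rbrbborr'
Operation: keep first occurrence of each character
Scan: s[0]='r' new -> keep; s[1]='b' new -> keep; s[2]='r' seen -> skip; s[3]='b' seen -> skip; s[4]='b' seen -> skip; s[5]='o' new -> keep; s[6]='r' seen -> skip; s[7]='r' seen -> skip
Result: rbo


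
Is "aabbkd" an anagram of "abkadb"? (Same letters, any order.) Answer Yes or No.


String 1: 'abkadb' -> sorted: 'aabbdk'
String 2: 'aabbkd' -> sorted: 'aabbdk'
Compare sorted forms: 'aabbdk' == 'aabbdk'
Anagram: Yes


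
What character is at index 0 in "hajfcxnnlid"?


Input string: 'hajfcxnnlid'
Operation: get character at index 0
Index mapping: s[0]='h'
Result: 'h'


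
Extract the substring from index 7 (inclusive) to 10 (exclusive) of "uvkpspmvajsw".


Input string: 'uvkpspmvajsw'
Operation: slice [7:10]
Extract characters: s[7]='v', s[8]='a', s[9]='j'
Result: vaj


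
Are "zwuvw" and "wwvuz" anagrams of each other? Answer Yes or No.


String 1: 'zwuvw' -> sorted: 'uvwwz'
String 2: 'wwvuz' -> sorted: 'uvwwz'
Compare sorted forms: 'uvwwz' == 'uvwwz'
Anagram: Yes


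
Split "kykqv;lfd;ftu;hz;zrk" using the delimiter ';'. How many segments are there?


Input string: 'kykqv;lfd;ftu;hz;zrk'
Delimiter: ';'
Split result: 'kykqv', 'lfd', 'ftu', 'hz', 'zrk'
Number of parts: 5


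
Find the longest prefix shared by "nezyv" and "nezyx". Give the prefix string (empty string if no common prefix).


String 1: 'nezyv'
String 2: 'nezyx'
Compare position by position:
pos 0: 'n' vs 'n' match
pos 1: 'e' vs 'e' match
pos 2: 'z' vs 'z' match
pos 3: 'y' vs 'y' match
pos 4: 'v' vs 'x' differ -> stop
Longest common prefix: "nezy" (length 4)


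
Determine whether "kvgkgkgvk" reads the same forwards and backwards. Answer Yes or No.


Input string: 'kvgkgkgvk'
Reversed: 'kvgkgkgvk'
Compare pairs: s[0]='k' vs s[8]='k' (match), s[1]='v' vs s[7]='v' (match), s[2]='g' vs s[6]='g' (match), s[3]='k' vs s[5]='k' (match)
Palindrome: Yes


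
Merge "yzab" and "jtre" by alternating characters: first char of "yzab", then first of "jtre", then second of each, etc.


String 1: 'yzab'
String 2: 'jtre'
Operation: alternate characters
Pairs: 'y'+'j', 'z'+'t', 'a'+'r', 'b'+'e'
Result: yjztarbe


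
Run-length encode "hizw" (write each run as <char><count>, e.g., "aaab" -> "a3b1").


Input: 'hizw'
Operation: identify consecutive runs
Runs: 'h' -> h1, 'i' -> i1, 'z' -> z1, 'w' -> w1
Encoded: h1i1z1w1


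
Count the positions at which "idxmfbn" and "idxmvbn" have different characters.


String 1: 'idxmfbn'
String 2: 'idxmvbn'
Compare each position: pos 0: 'i'=='i', pos 1: 'd'=='d', pos 2: 'x'=='x', pos 3: 'm'=='m', pos 4: 'f'!='v', pos 5: 'b'=='b', pos 6: 'n'=='n'
Differing positions: 1
Hamming distance: 1


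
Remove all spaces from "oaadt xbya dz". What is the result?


Input string: 'oaadt xbya dz'
Operation: remove all spaces
Words: 'oaadt', 'xbya', 'dz'
Join without spaces: oaadtxbyadz


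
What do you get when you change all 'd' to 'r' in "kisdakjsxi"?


Input string: 'kisdakjsxi'
Operation: replace 'd' with 'r'
Positions of 'd': 3
After replacement: kisrakjsxi


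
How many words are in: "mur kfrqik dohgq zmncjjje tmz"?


Input string: 'mur kfrqik dohgq zmncjjje tmz'
Operation: split by spaces
Words found: 'mur', 'kfrqik', 'dohgq', 'zmncjjje', 'tmz'
Word count: 5


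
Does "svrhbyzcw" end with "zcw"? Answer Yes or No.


Input string: 'svrhbyzcw'
Suffix to check: 'zcw'
Last 3 characters of input: 'zcw'
Match: True
Result: Yes


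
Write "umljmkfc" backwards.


Input string: 'umljmkfc'
Operation: reverse character order
Original order: 'u' -> 'm' -> 'l' -> 'j' -> 'm' -> 'k' -> 'f' -> 'c'
Reversed order: 'c' -> 'f' -> 'k' -> 'm' -> 'j' -> 'l' -> 'm' -> 'u'
Result: cfkmjlmu


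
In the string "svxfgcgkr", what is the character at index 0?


Input string: 'svxfgcgkr'
Operation: get character at index 0
Index mapping: s[0]='s'
Result: 's'


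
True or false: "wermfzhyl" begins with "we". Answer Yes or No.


Input string: 'wermfzhyl'
Prefix to check: 'we'
First 2 characters of input: 'we'
Match: True
Result: Yes


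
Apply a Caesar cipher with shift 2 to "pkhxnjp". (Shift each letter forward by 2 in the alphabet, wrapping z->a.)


Input: 'pkhxnjp', shift = 2
Operation: for each letter, (position + 2) mod 26
Mapping: 'p'(15+2=17)->'r', 'k'(10+2=12)->'m', 'h'(7+2=9)->'j', 'x'(23+2=25)->'z', 'n'(13+2=15)->'p', 'j'(9+2=11)->'l', 'p'(15+2=17)->'r'
Result: rmjzplr


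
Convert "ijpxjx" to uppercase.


Input string: 'ijpxjx'
Operation: convert each letter to uppercase
Mapping: 'i'->'I', 'j'->'J', 'p'->'P', 'x'->'X', 'j'->'J', 'x'->'X'
Result: IJPXJX


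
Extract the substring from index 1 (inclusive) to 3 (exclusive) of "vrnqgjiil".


Input string: 'vrnqgjiil'
Operation: slice [1:3]
Extract characters: s[1]='r', s[2]='n'
Result: rn


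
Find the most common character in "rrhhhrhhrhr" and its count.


Input: 'rrhhhrhhrhr'
Operation: tally each character
Counts: 'h':6, 'r':5
Maximum: 'h' appears 6 times


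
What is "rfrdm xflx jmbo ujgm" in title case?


Input string: 'rfrdm xflx jmbo ujgm'
Operation: capitalize first letter of each word
Word transformations: 'rfrdm'->'Rfrdm', 'xflx'->'Xflx', 'jmbo'->'Jmbo', 'ujgm'->'Ujgm'
Result: Rfrdm Xflx Jmbo Ujgm


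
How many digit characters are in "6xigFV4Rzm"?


Input string: '6xigFV4Rzm'
Operation: count digit characters (0-9)
Scan: '6'(digit), 'x', 'i', 'g', 'F', 'V', '4'(digit), 'R', 'z', 'm'
Digits found: 2
Result: 2


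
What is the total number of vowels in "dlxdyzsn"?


Input string: 'dlxdyzsn'
Operation: count vowels (a, e, i, o, u)
Scan: s[0]='d', s[1]='l', s[2]='x', s[3]='d', s[4]='y', s[5]='z', s[6]='s', s[7]='n'
Vowels found: 0
Result: 0


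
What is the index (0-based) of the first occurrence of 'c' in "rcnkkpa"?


Input string: 'rcnkkpa'
Target: 'c'
Scanning left to right: s[0]='r', s[1]='c'
First match at index: 1


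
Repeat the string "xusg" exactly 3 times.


Input string: 'xusg'
Operation: repeat 3 times
Concatenation: 'xusg' + 'xusg' + 'xusg'
Result: xusgxusgxusg


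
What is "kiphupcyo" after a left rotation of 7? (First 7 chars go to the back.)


Input: 'kiphupcyo', shift = 7
Operation: split at index 7 and swap parts
Front part s[0:7] = 'kiphupc'
Back part s[7:] = 'yo'
Rotated = back + front = 'yo' + 'kiphupc'
Result: yokiphupc


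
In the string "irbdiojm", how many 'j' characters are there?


Input string: 'irbdiojm'
Target character: 'j'
Scan each position: s[6]='j'
Matches found at indices: 6
Total: 1


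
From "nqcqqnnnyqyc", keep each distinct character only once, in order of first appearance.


Input: 'nqcqqnnnyqyc'
Operation: keep first occurrence of each character
Scan: s[0]='n' new -> keep; s[1]='q' new -> keep; s[2]='c' new -> keep; s[3]='q' seen -> skip; s[4]='q' seen -> skip; s[5]='n' seen -> skip; s[6]='n' seen -> skip; s[7]='n' seen -> skip; s[8]='y' new -> keep; s[9]='q' seen -> skip; s[10]='y' seen -> skip; s[11]='c' seen -> skip
Result: nqcy


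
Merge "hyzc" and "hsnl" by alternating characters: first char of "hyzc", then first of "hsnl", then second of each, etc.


String 1: 'hyzc'
String 2: 'hsnl'
Operation: alternate characters
Pairs: 'h'+'h', 'y'+'s', 'z'+'n', 'c'+'l'
Result: hhyszncl


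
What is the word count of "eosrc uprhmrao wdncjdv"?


Input string: 'eosrc uprhmrao wdncjdv'
Operation: split by spaces
Words found: 'eosrc', 'uprhmrao', 'wdncjdv'
Word count: 3


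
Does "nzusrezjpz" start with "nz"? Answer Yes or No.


Input string: 'nzusrezjpz'
Prefix to check: 'nz'
First 2 characters of input: 'nz'
Match: True
Result: Yes


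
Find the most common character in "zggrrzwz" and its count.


Input: 'zggrrzwz'
Operation: tally each character
Counts: 'g':2, 'r':2, 'w':1, 'z':3
Maximum: 'z' appears 3 times


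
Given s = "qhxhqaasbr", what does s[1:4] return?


Input string: 'qhxhqaasbr'
Operation: slice [1:4]
Extract characters: s[1]='h', s[2]='x', s[3]='h'
Result: hxh


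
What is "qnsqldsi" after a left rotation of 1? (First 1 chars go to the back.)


Input: 'qnsqldsi', shift = 1
Operation: split at index 1 and swap parts
Front part s[0:1] = 'q'
Back part s[1:] = 'nsqldsi'
Rotated = back + front = 'nsqldsi' + 'q'
Result: nsqldsiq


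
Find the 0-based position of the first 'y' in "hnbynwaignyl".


Input string: 'hnbynwaignyl'
Target: 'y'
Scanning left to right: s[0]='h', s[1]='n', s[2]='b', s[3]='y'
First match at index: 3


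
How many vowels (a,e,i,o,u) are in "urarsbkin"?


Input string: 'urarsbkin'
Operation: count vowels (a, e, i, o, u)
Scan: s[0]='u' (vowel), s[1]='r', s[2]='a' (vowel), s[3]='r', s[4]='s', s[5]='b', s[6]='k', s[7]='i' (vowel), s[8]='n'
Vowels found: 3
Result: 3


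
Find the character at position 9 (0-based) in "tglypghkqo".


Input string: 'tglypghkqo'
Operation: get character at index 9
Index mapping: s[0]='t', s[1]='g', s[2]='l', s[3]='y', s[4]='p', s[5]='g', s[6]='h', s[7]='k', s[8]='q', s[9]='o'
Result: 'o'


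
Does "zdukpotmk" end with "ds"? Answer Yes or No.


Input string: 'zdukpotmk'
Suffix to check: 'ds'
Last 2 characters of input: 'mk'
Match: False
Result: No


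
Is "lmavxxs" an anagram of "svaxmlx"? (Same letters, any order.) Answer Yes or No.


String 1: 'svaxmlx' -> sorted: 'almsvxx'
String 2: 'lmavxxs' -> sorted: 'almsvxx'
Compare sorted forms: 'almsvxx' == 'almsvxx'
Anagram: Yes


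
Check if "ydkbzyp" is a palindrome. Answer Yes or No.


Input string: 'ydkbzyp'
Reversed: 'pyzbkdy'
Compare pairs: s[0]='y' vs s[6]='p' (mismatch), s[1]='d' vs s[5]='y' (mismatch), s[2]='k' vs s[4]='z' (mismatch)
Palindrome: No


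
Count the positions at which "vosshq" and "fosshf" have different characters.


String 1: 'vosshq'
String 2: 'fosshf'
Compare each position: pos 0: 'v'!='f', pos 1: 'o'=='o', pos 2: 's'=='s', pos 3: 's'=='s', pos 4: 'h'=='h', pos 5: 'q'!='f'
Differing positions: 2
Hamming distance: 2


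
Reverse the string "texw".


Input string: 'texw'
Operation: reverse character order
Original order: 't' -> 'e' -> 'x' -> 'w'
Reversed order: 'w' -> 'x' -> 'e' -> 't'
Result: wxet


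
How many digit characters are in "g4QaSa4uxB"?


Input string: 'g4QaSa4uxB'
Operation: count digit characters (0-9)
Scan: 'g', '4'(digit), 'Q', 'a', 'S', 'a', '4'(digit), 'u', 'x', 'B'
Digits found: 2
Result: 2


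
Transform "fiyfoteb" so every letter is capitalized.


Input string: 'fiyfoteb'
Operation: convert each letter to uppercase
Mapping: 'f'->'F', 'i'->'I', 'y'->'Y', 'f'->'F', 'o'->'O', 't'->'T', 'e'->'E', 'b'->'B'
Result: FIYFOTEB


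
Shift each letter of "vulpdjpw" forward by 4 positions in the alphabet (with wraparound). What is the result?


Input: 'vulpdjpw', shift = 4
Operation: for each letter, (position + 4) mod 26
Mapping: 'v'(21+4=25)->'z', 'u'(20+4=24)->'y', 'l'(11+4=15)->'p', 'p'(15+4=19)->'t', 'd'(3+4=7)->'h', 'j'(9+4=13)->'n', 'p'(15+4=19)->'t', 'w'(22+4=26, 26 mod 26=0)->'a'
Result: zypthnta


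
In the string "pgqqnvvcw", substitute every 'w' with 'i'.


Input string: 'pgqqnvvcw'
Operation: replace 'w' with 'i'
Positions of 'w': 8
After replacement: pgqqnvvci


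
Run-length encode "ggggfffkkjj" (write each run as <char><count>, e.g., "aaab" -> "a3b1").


Input: 'ggggfffkkjj'
Operation: identify consecutive runs
Runs: 'gggg' -> g4, 'fff' -> f3, 'kk' -> k2, 'jj' -> j2
Encoded: g4f3k2j2


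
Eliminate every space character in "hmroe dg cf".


Input string: 'hmroe dg cf'
Operation: remove all spaces
Words: 'hmroe', 'dg', 'cf'
Join without spaces: hmroedgcf


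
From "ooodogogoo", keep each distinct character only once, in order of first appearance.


Input: 'ooodogogoo'
Operation: keep first occurrence of each character
Scan: s[0]='o' new -> keep; s[1]='o' seen -> skip; s[2]='o' seen -> skip; s[3]='d' new -> keep; s[4]='o' seen -> skip; s[5]='g' new -> keep; s[6]='o' seen -> skip; s[7]='g' seen -> skip; s[8]='o' seen -> skip; s[9]='o' seen -> skip
Result: odg


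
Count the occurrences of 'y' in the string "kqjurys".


Input string: 'kqjurys'
Target character: 'y'
Scan each position: s[5]='y'
Matches found at indices: 5
Total: 1


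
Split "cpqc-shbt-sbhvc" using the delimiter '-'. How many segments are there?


Input string: 'cpqc-shbt-sbhvc'
Delimiter: '-'
Split result: 'cpqc', 'shbt', 'sbhvc'
Number of parts: 3


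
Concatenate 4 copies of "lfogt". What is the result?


Input string: 'lfogt'
Operation: repeat 4 times
Concatenation: 'lfogt' + 'lfogt' + 'lfogt' + 'lfogt'
Result: lfogtlfogtlfogtlfogt


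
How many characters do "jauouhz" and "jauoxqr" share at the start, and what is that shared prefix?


String 1: 'jauouhz'
String 2: 'jauoxqr'
Compare position by position:
pos 0: 'j' vs 'j' match
pos 1: 'a' vs 'a' match
pos 2: 'u' vs 'u' match
pos 3: 'o' vs 'o' match
pos 4: 'u' vs 'x' differ -> stop
Longest common prefix: "jauo" (length 4)


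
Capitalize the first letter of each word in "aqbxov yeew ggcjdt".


Input string: 'aqbxov yeew ggcjdt'
Operation: capitalize first letter of each word
Word transformations: 'aqbxov'->'Aqbxov', 'yeew'->'Yeew', 'ggcjdt'->'Ggcjdt'
Result: Aqbxov Yeew Ggcjdt


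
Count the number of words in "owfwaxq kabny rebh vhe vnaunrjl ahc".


Input string: 'owfwaxq kabny rebh vhe vnaunrjl ahc'
Operation: split by spaces
Words found: 'owfwaxq', 'kabny', 'rebh', 'vhe', 'vnaunrjl', 'ahc'
Word count: 6


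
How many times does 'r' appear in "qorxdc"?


Input string: 'qorxdc'
Target character: 'r'
Scan each position: s[2]='r'
Matches found at indices: 2
Total: 1


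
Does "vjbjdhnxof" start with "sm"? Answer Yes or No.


Input string: 'vjbjdhnxof'
Prefix to check: 'sm'
First 2 characters of input: 'vj'
Match: False
Result: No


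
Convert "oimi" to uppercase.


Input string: 'oimi'
Operation: convert each letter to uppercase
Mapping: 'o'->'O', 'i'->'I', 'm'->'M', 'i'->'I'
Result: OIMI


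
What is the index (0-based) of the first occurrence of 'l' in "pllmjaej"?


Input string: 'pllmjaej'
Target: 'l'
Scanning left to right: s[0]='p', s[1]='l'
First match at index: 1


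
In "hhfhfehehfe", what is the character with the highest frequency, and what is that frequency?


Input: 'hhfhfehehfe'
Operation: tally each character
Counts: 'e':3, 'f':3, 'h':5
Maximum: 'h' appears 5 times


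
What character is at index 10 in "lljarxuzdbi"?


Input string: 'lljarxuzdbi'
Operation: get character at index 10
Index mapping: s[0]='l', s[1]='l', s[2]='j', s[3]='a', s[4]='r', s[5]='x', s[6]='u', s[7]='z', s[8]='d', s[9]='b', s[10]='i'
Result: 'i'


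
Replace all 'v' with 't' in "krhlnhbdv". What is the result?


Input string: 'krhlnhbdv'
Operation: replace 'v' with 't'
Positions of 'v': 8
After replacement: krhlnhbdt


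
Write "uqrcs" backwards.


Input string: 'uqrcs'
Operation: reverse character order
Original order: 'u' -> 'q' -> 'r' -> 'c' -> 's'
Reversed order: 's' -> 'c' -> 'r' -> 'q' -> 'u'
Result: scrqu


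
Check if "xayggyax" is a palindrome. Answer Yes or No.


Input string: 'xayggyax'
Reversed: 'xayggyax'
Compare pairs: s[0]='x' vs s[7]='x' (match), s[1]='a' vs s[6]='a' (match), s[2]='y' vs s[5]='y' (match), s[3]='g' vs s[4]='g' (match)
Palindrome: Yes


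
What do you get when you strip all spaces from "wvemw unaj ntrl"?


Input string: 'wvemw unaj ntrl'
Operation: remove all spaces
Words: 'wvemw', 'unaj', 'ntrl'
Join without spaces: wvemwunajntrl


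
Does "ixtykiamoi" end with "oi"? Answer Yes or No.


Input string: 'ixtykiamoi'
Suffix to check: 'oi'
Last 2 characters of input: 'oi'
Match: True
Result: Yes


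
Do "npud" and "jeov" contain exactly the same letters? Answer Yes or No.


String 1: 'npud' -> sorted: 'dnpu'
String 2: 'jeov' -> sorted: 'ejov'
Compare sorted forms: 'dnpu' != 'ejov'
Anagram: No


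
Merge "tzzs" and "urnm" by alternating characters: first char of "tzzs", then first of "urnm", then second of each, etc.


String 1: 'tzzs'
String 2: 'urnm'
Operation: alternate characters
Pairs: 't'+'u', 'z'+'r', 'z'+'n', 's'+'m'
Result: tuzrznsm


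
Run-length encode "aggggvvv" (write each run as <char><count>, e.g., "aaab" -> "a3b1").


Input: 'aggggvvv'
Operation: identify consecutive runs
Runs: 'a' -> a1, 'gggg' -> g4, 'vvv' -> v3
Encoded: a1g4v3


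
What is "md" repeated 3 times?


Input string: 'md'
Operation: repeat 3 times
Concatenation: 'md' + 'md' + 'md'
Result: mdmdmd


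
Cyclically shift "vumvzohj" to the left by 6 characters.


Input: 'vumvzohj', shift = 6
Operation: split at index 6 and swap parts
Front part s[0:6] = 'vumvzo'
Back part s[6:] = 'hj'
Rotated = back + front = 'hj' + 'vumvzo'
Result: hjvumvzo


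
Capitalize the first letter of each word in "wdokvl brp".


Input string: 'wdokvl brp'
Operation: capitalize first letter of each word
Word transformations: 'wdokvl'->'Wdokvl', 'brp'->'Brp'
Result: Wdokvl Brp


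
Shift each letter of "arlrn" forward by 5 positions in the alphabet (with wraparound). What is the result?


Input: 'arlrn', shift = 5
Operation: for each letter, (position + 5) mod 26
Mapping: 'a'(0+5=5)->'f', 'r'(17+5=22)->'w', 'l'(11+5=16)->'q', 'r'(17+5=22)->'w', 'n'(13+5=18)->'s'
Result: fwqws


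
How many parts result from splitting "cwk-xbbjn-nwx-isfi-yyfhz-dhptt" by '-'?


Input string: 'cwk-xbbjn-nwx-isfi-yyfhz-dhptt'
Delimiter: '-'
Split result: 'cwk', 'xbbjn', 'nwx', 'isfi', 'yyfhz', 'dhptt'
Number of parts: 6


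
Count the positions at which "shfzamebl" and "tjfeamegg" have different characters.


String 1: 'shfzamebl'
String 2: 'tjfeamegg'
Compare each position: pos 0: 's'!='t', pos 1: 'h'!='j', pos 2: 'f'=='f', pos 3: 'z'!='e', pos 4: 'a'=='a', pos 5: 'm'=='m', pos 6: 'e'=='e', pos 7: 'b'!='g', pos 8: 'l'!='g'
Differing positions: 5
Hamming distance: 5


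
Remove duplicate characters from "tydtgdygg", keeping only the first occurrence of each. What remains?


Input: 'tydtgdygg'
Operation: keep first occurrence of each character
Scan: s[0]='t' new -> keep; s[1]='y' new -> keep; s[2]='d' new -> keep; s[3]='t' seen -> skip; s[4]='g' new -> keep; s[5]='d' seen -> skip; s[6]='y' seen -> skip; s[7]='g' seen -> skip; s[8]='g' seen -> skip
Result: tydg


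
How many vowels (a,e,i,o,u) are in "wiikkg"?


Input string: 'wiikkg'
Operation: count vowels (a, e, i, o, u)
Scan: s[0]='w', s[1]='i' (vowel), s[2]='i' (vowel), s[3]='k', s[4]='k', s[5]='g'
Vowels found: 2
Result: 2


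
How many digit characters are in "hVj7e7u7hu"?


Input string: 'hVj7e7u7hu'
Operation: count digit characters (0-9)
Scan: 'h', 'V', 'j', '7'(digit), 'e', '7'(digit), 'u', '7'(digit), 'h', 'u'
Digits found: 3
Result: 3


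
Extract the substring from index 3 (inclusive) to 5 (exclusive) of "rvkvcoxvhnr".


Input string: 'rvkvcoxvhnr'
Operation: slice [3:5]
Extract characters: s[3]='v', s[4]='c'
Result: vc


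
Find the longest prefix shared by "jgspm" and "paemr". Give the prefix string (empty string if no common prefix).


String 1: 'jgspm'
String 2: 'paemr'
Compare position by position:
pos 0: 'j' vs 'p' differ -> stop
Longest common prefix: "" (length 0)


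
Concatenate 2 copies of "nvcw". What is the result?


Input string: 'nvcw'
Operation: repeat 2 times
Concatenation: 'nvcw' + 'nvcw'
Result: nvcwnvcw


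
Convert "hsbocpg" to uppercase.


Input string: 'hsbocpg'
Operation: convert each letter to uppercase
Mapping: 'h'->'H', 's'->'S', 'b'->'B', 'o'->'O', 'c'->'C', 'p'->'P', 'g'->'G'
Result: HSBOCPG


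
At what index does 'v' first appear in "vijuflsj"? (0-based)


Input string: 'vijuflsj'
Target: 'v'
Scanning left to right: s[0]='v'
First match at index: 0


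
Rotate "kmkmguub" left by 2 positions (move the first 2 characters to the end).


Input: 'kmkmguub', shift = 2
Operation: split at index 2 and swap parts
Front part s[0:2] = 'km'
Back part s[2:] = 'kmguub'
Rotated = back + front = 'kmguub' + 'km'
Result: kmguubkm


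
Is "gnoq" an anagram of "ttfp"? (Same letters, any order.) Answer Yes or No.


String 1: 'ttfp' -> sorted: 'fptt'
String 2: 'gnoq' -> sorted: 'gnoq'
Compare sorted forms: 'fptt' != 'gnoq'
Anagram: No


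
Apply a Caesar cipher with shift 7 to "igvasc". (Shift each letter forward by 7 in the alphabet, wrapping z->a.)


Input: 'igvasc', shift = 7
Operation: for each letter, (position + 7) mod 26
Mapping: 'i'(8+7=15)->'p', 'g'(6+7=13)->'n', 'v'(21+7=28, 28 mod 26=2)->'c', 'a'(0+7=7)->'h', 's'(18+7=25)->'z', 'c'(2+7=9)->'j'
Result: pnchzj


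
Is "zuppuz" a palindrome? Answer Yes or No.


Input string: 'zuppuz'
Reversed: 'zuppuz'
Compare pairs: s[0]='z' vs s[5]='z' (match), s[1]='u' vs s[4]='u' (match), s[2]='p' vs s[3]='p' (match)
Palindrome: Yes


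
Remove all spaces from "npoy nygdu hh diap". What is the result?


Input string: 'npoy nygdu hh diap'
Operation: remove all spaces
Words: 'npoy', 'nygdu', 'hh', 'diap'
Join without spaces: npoynygduhhdiap


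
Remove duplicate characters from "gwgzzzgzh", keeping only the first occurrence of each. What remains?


Input: 'gwgzzzgzh'
Operation: keep first occurrence of each character
Scan: s[0]='g' new -> keep; s[1]='w' new -> keep; s[2]='g' seen -> skip; s[3]='z' new -> keep; s[4]='z' seen -> skip; s[5]='z' seen -> skip; s[6]='g' seen -> skip; s[7]='z' seen -> skip; s[8]='h' new -> keep
Result: gwzh


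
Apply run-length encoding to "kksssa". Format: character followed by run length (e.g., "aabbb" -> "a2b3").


Input: 'kksssa'
Operation: identify consecutive runs
Runs: 'kk' -> k2, 'sss' -> s3, 'a' -> a1
Encoded: k2s3a1


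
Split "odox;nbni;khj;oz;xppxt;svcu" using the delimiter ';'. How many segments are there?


Input string: 'odox;nbni;khj;oz;xppxt;svcu'
Delimiter: ';'
Split result: 'odox', 'nbni', 'khj', 'oz', 'xppxt', 'svcu'
Number of parts: 6


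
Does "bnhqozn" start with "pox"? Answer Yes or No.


Input string: 'bnhqozn'
Prefix to check: 'pox'
First 3 characters of input: 'bnh'
Match: False
Result: No


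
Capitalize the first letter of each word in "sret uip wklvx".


Input string: 'sret uip wklvx'
Operation: capitalize first letter of each word
Word transformations: 'sret'->'Sret', 'uip'->'Uip', 'wklvx'->'Wklvx'
Result: Sret Uip Wklvx


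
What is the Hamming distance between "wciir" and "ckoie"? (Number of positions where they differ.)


String 1: 'wciir'
String 2: 'ckoie'
Compare each position: pos 0: 'w'!='c', pos 1: 'c'!='k', pos 2: 'i'!='o', pos 3: 'i'=='i', pos 4: 'r'!='e'
Differing positions: 4
Hamming distance: 4


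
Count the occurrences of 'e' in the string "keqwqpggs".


Input string: 'keqwqpggs'
Target character: 'e'
Scan each position: s[1]='e'
Matches found at indices: 1
Total: 1


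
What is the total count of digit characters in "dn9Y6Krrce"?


Input string: 'dn9Y6Krrce'
Operation: count digit characters (0-9)
Scan: 'd', 'n', '9'(digit), 'Y', '6'(digit), 'K', 'r', 'r', 'c', 'e'
Digits found: 2
Result: 2


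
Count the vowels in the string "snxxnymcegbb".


Input string: 'snxxnymcegbb'
Operation: count vowels (a, e, i, o, u)
Scan: s[0]='s', s[1]='n', s[2]='x', s[3]='x', s[4]='n', s[5]='y', s[6]='m', s[7]='c', s[8]='e' (vowel), s[9]='g', s[10]='b', s[11]='b'
Vowels found: 1
Result: 1


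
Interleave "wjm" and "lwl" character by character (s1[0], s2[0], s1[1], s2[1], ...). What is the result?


String 1: 'wjm'
String 2: 'lwl'
Operation: alternate characters
Pairs: 'w'+'l', 'j'+'w', 'm'+'l'
Result: wljwml


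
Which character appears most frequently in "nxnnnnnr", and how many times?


Input: 'nxnnnnnr'
Operation: tally each character
Counts: 'n':6, 'r':1, 'x':1
Maximum: 'n' appears 6 times


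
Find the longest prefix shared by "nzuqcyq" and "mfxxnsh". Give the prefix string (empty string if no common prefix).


String 1: 'nzuqcyq'
String 2: 'mfxxnsh'
Compare position by position:
pos 0: 'n' vs 'm' differ -> stop
Longest common prefix: "" (length 0)


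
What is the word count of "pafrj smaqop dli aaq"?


Input string: 'pafrj smaqop dli aaq'
Operation: split by spaces
Words found: 'pafrj', 'smaqop', 'dli', 'aaq'
Word count: 4


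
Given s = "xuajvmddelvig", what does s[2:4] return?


Input string: 'xuajvmddelvig'
Operation: slice [2:4]
Extract characters: s[2]='a', s[3]='j'
Result: aj


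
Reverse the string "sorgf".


Input string: 'sorgf'
Operation: reverse character order
Original order: 's' -> 'o' -> 'r' -> 'g' -> 'f'
Reversed order: 'f' -> 'g' -> 'r' -> 'o' -> 's'
Result: fgros


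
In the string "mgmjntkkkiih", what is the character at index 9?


Input string: 'mgmjntkkkiih'
Operation: get character at index 9
Index mapping: s[0]='m', s[1]='g', s[2]='m', s[3]='j', s[4]='n', s[5]='t', s[6]='k', s[7]='k', s[8]='k', s[9]='i'
Result: 'i'


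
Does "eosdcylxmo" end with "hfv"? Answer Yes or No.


Input string: 'eosdcylxmo'
Suffix to check: 'hfv'
Last 3 characters of input: 'xmo'
Match: False
Result: No


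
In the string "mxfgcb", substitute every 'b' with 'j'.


Input string: 'mxfgcb'
Operation: replace 'b' with 'j'
Positions of 'b': 5
After replacement: mxfgcj


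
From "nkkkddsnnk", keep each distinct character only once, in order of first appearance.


Input: 'nkkkddsnnk'
Operation: keep first occurrence of each character
Scan: s[0]='n' new -> keep; s[1]='k' new -> keep; s[2]='k' seen -> skip; s[3]='k' seen -> skip; s[4]='d' new -> keep; s[5]='d' seen -> skip; s[6]='s' new -> keep; s[7]='n' seen -> skip; s[8]='n' seen -> skip; s[9]='k' seen -> skip
Result: nkds


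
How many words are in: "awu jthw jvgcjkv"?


Input string: 'awu jthw jvgcjkv'
Operation: split by spaces
Words found: 'awu', 'jthw', 'jvgcjkv'
Word count: 3


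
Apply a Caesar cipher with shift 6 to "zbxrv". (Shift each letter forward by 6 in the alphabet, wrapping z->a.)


Input: 'zbxrv', shift = 6
Operation: for each letter, (position + 6) mod 26
Mapping: 'z'(25+6=31, 31 mod 26=5)->'f', 'b'(1+6=7)->'h', 'x'(23+6=29, 29 mod 26=3)->'d', 'r'(17+6=23)->'x', 'v'(21+6=27, 27 mod 26=1)->'b'
Result: fhdxb


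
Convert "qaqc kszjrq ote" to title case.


Input string: 'qaqc kszjrq ote'
Operation: capitalize first letter of each word
Word transformations: 'qaqc'->'Qaqc', 'kszjrq'->'Kszjrq', 'ote'->'Ote'
Result: Qaqc Kszjrq Ote


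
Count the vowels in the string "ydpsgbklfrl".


Input string: 'ydpsgbklfrl'
Operation: count vowels (a, e, i, o, u)
Scan: s[0]='y', s[1]='d', s[2]='p', s[3]='s', s[4]='g', s[5]='b', s[6]='k', s[7]='l', s[8]='f', s[9]='r', s[10]='l'
Vowels found: 0
Result: 0


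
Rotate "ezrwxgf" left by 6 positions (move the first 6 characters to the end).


Input: 'ezrwxgf', shift = 6
Operation: split at index 6 and swap parts
Front part s[0:6] = 'ezrwxg'
Back part s[6:] = 'f'
Rotated = back + front = 'f' + 'ezrwxg'
Result: fezrwxg


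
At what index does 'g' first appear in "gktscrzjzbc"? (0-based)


Input string: 'gktscrzjzbc'
Target: 'g'
Scanning left to right: s[0]='g'
First match at index: 0


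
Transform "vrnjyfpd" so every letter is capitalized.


Input string: 'vrnjyfpd'
Operation: convert each letter to uppercase
Mapping: 'v'->'V', 'r'->'R', 'n'->'N', 'j'->'J', 'y'->'Y', 'f'->'F', 'p'->'P', 'd'->'D'
Result: VRNJYFPD


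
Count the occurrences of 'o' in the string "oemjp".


Input string: 'oemjp'
Target character: 'o'
Scan each position: s[0]='o'
Matches found at indices: 0
Total: 1


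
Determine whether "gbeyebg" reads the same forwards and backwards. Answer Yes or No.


Input string: 'gbeyebg'
Reversed: 'gbeyebg'
Compare pairs: s[0]='g' vs s[6]='g' (match), s[1]='b' vs s[5]='b' (match), s[2]='e' vs s[4]='e' (match)
Palindrome: Yes


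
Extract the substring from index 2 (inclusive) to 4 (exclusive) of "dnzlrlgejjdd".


Input string: 'dnzlrlgejjdd'
Operation: slice [2:4]
Extract characters: s[2]='z', s[3]='l'
Result: zl


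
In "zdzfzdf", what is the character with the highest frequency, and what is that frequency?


Input: 'zdzfzdf'
Operation: tally each character
Counts: 'd':2, 'f':2, 'z':3
Maximum: 'z' appears 3 times


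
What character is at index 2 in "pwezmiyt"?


Input string: 'pwezmiyt'
Operation: get character at index 2
Index mapping: s[0]='p', s[1]='w', s[2]='e'
Result: 'e'


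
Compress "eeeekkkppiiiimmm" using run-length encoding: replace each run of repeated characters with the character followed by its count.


Input: 'eeeekkkppiiiimmm'
Operation: identify consecutive runs
Runs: 'eeee' -> e4, 'kkk' -> k3, 'pp' -> p2, 'iiii' -> i4, 'mmm' -> m3
Encoded: e4k3p2i4m3


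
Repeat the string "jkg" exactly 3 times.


Input string: 'jkg'
Operation: repeat 3 times
Concatenation: 'jkg' + 'jkg' + 'jkg'
Result: jkgjkgjkg


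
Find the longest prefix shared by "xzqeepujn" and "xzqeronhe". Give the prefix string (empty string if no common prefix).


String 1: 'xzqeepujn'
String 2: 'xzqeronhe'
Compare position by position:
pos 0: 'x' vs 'x' match
pos 1: 'z' vs 'z' match
pos 2: 'q' vs 'q' match
pos 3: 'e' vs 'e' match
pos 4: 'e' vs 'r' differ -> stop
Longest common prefix: "xzqe" (length 4)


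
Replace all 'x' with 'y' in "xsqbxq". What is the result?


Input string: 'xsqbxq'
Operation: replace 'x' with 'y'
Positions of 'x': 0, 4
After replacement: ysqbyq


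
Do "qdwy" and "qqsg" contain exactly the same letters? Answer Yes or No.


String 1: 'qdwy' -> sorted: 'dqwy'
String 2: 'qqsg' -> sorted: 'gqqs'
Compare sorted forms: 'dqwy' != 'gqqs'
Anagram: No


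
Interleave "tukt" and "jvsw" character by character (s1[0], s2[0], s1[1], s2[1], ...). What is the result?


String 1: 'tukt'
String 2: 'jvsw'
Operation: alternate characters
Pairs: 't'+'j', 'u'+'v', 'k'+'s', 't'+'w'
Result: tjuvkstw


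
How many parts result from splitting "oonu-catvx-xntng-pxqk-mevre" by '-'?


Input string: 'oonu-catvx-xntng-pxqk-mevre'
Delimiter: '-'
Split result: 'oonu', 'catvx', 'xntng', 'pxqk', 'mevre'
Number of parts: 5


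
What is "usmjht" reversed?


Input string: 'usmjht'
Operation: reverse character order
Original order: 'u' -> 's' -> 'm' -> 'j' -> 'h' -> 't'
Reversed order: 't' -> 'h' -> 'j' -> 'm' -> 's' -> 'u'
Result: thjmsu


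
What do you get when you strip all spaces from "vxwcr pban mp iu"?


Input string: 'vxwcr pban mp iu'
Operation: remove all spaces
Words: 'vxwcr', 'pban', 'mp', 'iu'
Join without spaces: vxwcrpbanmpiu


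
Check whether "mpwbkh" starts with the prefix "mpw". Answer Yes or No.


Input string: 'mpwbkh'
Prefix to check: 'mpw'
First 3 characters of input: 'mpw'
Match: True
Result: Yes


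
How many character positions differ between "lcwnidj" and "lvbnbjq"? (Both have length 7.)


String 1: 'lcwnidj'
String 2: 'lvbnbjq'
Compare each position: pos 0: 'l'=='l', pos 1: 'c'!='v', pos 2: 'w'!='b', pos 3: 'n'=='n', pos 4: 'i'!='b', pos 5: 'd'!='j', pos 6: 'j'!='q'
Differing positions: 5
Hamming distance: 5


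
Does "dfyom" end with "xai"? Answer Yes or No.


Input string: 'dfyom'
Suffix to check: 'xai'
Last 3 characters of input: 'yom'
Match: False
Result: No


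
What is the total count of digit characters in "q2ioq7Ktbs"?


Input string: 'q2ioq7Ktbs'
Operation: count digit characters (0-9)
Scan: 'q', '2'(digit), 'i', 'o', 'q', '7'(digit), 'K', 't', 'b', 's'
Digits found: 2
Result: 2


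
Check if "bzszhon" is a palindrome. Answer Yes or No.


Input string: 'bzszhon'
Reversed: 'nohzszb'
Compare pairs: s[0]='b' vs s[6]='n' (mismatch), s[1]='z' vs s[5]='o' (mismatch), s[2]='s' vs s[4]='h' (mismatch)
Palindrome: No
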